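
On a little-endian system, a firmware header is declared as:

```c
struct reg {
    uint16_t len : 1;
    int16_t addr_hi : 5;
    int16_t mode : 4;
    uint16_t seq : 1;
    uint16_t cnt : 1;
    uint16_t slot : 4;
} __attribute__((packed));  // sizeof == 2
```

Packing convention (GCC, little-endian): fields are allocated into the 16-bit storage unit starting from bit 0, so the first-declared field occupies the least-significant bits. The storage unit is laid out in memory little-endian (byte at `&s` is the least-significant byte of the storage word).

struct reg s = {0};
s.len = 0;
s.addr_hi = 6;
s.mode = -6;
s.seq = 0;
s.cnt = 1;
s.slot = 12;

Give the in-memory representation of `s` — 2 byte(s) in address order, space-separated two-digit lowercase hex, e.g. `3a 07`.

8c ca

[0+:1] len=0 & 0x1 = 0x0; word=0x0000
[1+:5] addr_hi=6 & 0x1f = 0x6; word=0x000c
[6+:4] mode=-6 & 0xf = 0xa; word=0x028c
[10+:1] seq=0 & 0x1 = 0x0; word=0x028c
[11+:1] cnt=1 & 0x1 = 0x1; word=0x0a8c
[12+:4] slot=12 & 0xf = 0xc; word=0xca8c
word = 0xca8c → little-endian bytes:
  [0]=0x8c  [1]=0xca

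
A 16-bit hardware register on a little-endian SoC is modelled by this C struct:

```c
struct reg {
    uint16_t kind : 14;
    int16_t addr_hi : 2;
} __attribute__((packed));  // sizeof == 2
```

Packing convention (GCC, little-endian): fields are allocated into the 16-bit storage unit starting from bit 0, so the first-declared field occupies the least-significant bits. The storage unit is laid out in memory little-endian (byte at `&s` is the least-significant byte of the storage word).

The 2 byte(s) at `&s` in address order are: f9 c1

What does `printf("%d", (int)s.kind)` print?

505

[0]=0xf9 [1]=0xc1 (little-endian) → word 0xc1f9
kind:14 @ bit 0 → (0xc1f9>>0)&0x3fff = 0x1f9  ←
addr_hi:2 @ bit 14 → (0xc1f9>>14)&0x3 = 0x3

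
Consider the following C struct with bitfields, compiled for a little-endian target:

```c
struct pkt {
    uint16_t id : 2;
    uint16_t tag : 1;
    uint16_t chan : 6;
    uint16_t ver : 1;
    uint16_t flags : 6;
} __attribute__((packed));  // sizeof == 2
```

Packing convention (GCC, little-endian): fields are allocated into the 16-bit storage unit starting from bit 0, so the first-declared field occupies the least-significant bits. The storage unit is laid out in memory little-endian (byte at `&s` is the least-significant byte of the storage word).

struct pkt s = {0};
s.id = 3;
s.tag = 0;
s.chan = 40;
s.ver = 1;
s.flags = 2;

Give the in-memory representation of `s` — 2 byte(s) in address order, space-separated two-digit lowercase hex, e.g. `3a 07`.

id:2 = 3 → 0x3 << 0 → word 0x0003
tag:1 = 0 → 0x0 << 2 → word 0x0003
chan:6 = 40 → 0x28 << 3 → word 0x0143
ver:1 = 1 → 0x1 << 9 → word 0x0343
flags:6 = 2 → 0x2 << 10 → word 0x0b43
word = 0x0b43 → little-endian bytes:
  [0]=0x43  [1]=0x0b

43 0b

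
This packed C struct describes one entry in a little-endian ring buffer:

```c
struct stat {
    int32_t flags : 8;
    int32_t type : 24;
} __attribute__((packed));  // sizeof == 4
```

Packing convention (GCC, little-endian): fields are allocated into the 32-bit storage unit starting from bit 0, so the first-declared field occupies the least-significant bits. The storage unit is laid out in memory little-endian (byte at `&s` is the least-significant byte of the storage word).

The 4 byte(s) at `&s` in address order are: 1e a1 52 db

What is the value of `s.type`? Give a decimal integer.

[0]=0x1e [1]=0xa1 [2]=0x52 [3]=0xdb (little-endian) → word 0xdb52a11e
flags:8 @ bit 0 → (0xdb52a11e>>0)&0xff = 0x1e
type:24 @ bit 8 → (0xdb52a11e>>8)&0xffffff = 0xdb52a1  ←
type signed 24b, MSB=1: 14373537 - 16777216 = -2403679

-2403679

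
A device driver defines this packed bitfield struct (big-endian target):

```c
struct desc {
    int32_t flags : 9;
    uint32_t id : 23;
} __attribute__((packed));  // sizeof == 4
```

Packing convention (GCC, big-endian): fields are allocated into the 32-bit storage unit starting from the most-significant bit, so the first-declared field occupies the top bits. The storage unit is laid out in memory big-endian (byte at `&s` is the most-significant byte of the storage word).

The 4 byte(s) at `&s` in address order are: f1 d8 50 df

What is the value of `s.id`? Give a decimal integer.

[0]=0xf1 [1]=0xd8 [2]=0x50 [3]=0xdf (big-endian) → word 0xf1d850df
flags:9 @ bit 23 → (0xf1d850df>>23)&0x1ff = 0x1e3
id:23 @ bit 0 → (0xf1d850df>>0)&0x7fffff = 0x5850df  ←

5787871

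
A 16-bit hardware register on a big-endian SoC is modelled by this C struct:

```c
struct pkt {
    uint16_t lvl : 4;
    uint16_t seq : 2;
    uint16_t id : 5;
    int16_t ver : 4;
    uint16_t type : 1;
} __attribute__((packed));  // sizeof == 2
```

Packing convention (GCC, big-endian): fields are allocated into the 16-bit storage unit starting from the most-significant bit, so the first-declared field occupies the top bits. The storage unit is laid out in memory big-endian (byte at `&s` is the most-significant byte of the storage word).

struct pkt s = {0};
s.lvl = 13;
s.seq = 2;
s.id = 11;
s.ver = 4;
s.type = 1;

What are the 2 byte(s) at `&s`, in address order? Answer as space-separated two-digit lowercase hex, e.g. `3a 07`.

d9 69

lvl:4 = 13 → 0xd << 12 → word 0xd000
seq:2 = 2 → 0x2 << 10 → word 0xd800
id:5 = 11 → 0xb << 5 → word 0xd960
ver:4 = 4 → 0x4 << 1 → word 0xd968
type:1 = 1 → 0x1 << 0 → word 0xd969
word = 0xd969 → big-endian bytes:
  [0]=0xd9  [1]=0x69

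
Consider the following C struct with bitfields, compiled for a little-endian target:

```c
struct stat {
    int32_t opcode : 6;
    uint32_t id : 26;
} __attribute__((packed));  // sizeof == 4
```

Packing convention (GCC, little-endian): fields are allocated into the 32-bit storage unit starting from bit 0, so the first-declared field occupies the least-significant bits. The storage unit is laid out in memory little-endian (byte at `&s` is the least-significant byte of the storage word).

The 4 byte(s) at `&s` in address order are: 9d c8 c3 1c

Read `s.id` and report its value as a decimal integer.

7540514

[0]=0x9d [1]=0xc8 [2]=0xc3 [3]=0x1c (little-endian) → word 0x1cc3c89d
opcode [0+:6] = (word>>0) & 0x3f = 29
id [6+:26] = (word>>6) & 0x3ffffff = 7540514  ←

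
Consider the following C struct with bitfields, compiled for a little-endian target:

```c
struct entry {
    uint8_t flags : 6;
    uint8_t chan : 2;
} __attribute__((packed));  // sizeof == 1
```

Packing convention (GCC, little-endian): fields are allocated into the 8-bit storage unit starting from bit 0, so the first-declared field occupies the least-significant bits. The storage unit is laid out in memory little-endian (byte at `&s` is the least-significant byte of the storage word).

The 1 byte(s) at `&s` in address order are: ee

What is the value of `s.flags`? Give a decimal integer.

[0]=0xee (little-endian) → word 0xee
flags:6 @ bit 0 → (0xee>>0)&0x3f = 0x2e  ←
chan:2 @ bit 6 → (0xee>>6)&0x3 = 0x3

46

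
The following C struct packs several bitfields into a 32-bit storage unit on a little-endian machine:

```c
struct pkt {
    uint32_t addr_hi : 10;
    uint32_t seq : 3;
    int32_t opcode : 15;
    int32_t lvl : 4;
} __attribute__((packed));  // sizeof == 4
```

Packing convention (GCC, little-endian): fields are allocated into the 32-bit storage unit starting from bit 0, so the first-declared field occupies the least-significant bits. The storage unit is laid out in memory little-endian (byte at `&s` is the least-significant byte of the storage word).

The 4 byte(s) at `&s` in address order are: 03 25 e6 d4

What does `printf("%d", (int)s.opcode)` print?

[0]=0x03 [1]=0x25 [2]=0xe6 [3]=0xd4 (little-endian) → word 0xd4e62503
addr_hi [0+:10] = (word>>0) & 0x3ff = 259
seq [10+:3] = (word>>10) & 0x7 = 1
opcode [13+:15] = (word>>13) & 0x7fff = 10033  ←
lvl [28+:4] = (word>>28) & 0xf = 13
opcode signed 15b, MSB=0: value = 10033

10033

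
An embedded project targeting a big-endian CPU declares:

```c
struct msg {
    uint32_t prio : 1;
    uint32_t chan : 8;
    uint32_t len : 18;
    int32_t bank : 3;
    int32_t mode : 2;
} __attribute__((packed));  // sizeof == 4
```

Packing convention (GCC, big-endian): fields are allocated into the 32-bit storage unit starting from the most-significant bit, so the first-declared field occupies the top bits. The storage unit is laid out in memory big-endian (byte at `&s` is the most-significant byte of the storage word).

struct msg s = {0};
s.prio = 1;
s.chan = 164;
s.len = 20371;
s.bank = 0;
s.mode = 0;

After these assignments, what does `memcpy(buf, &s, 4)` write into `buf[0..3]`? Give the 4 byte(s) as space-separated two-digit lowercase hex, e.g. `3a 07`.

d2 09 f2 60

[31+:1] prio=1 & 0x1 = 0x1; word=0x80000000
[23+:8] chan=164 & 0xff = 0xa4; word=0xd2000000
[5+:18] len=20371 & 0x3ffff = 0x4f93; word=0xd209f260
[2+:3] bank=0 & 0x7 = 0x0; word=0xd209f260
[0+:2] mode=0 & 0x3 = 0x0; word=0xd209f260
word = 0xd209f260 → big-endian bytes:
  [0]=0xd2  [1]=0x09  [2]=0xf2  [3]=0x60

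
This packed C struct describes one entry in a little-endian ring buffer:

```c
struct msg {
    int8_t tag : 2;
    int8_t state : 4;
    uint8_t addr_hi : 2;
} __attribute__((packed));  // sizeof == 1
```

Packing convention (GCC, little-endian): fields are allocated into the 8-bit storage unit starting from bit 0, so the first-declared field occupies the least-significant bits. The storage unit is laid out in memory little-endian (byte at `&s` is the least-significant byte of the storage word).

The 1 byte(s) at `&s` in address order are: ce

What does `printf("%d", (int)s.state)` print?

3

[0]=0xce (little-endian) → word 0xce
tag [0+:2] = (word>>0) & 0x3 = 2
state [2+:4] = (word>>2) & 0xf = 3  ←
addr_hi [6+:2] = (word>>6) & 0x3 = 3
state signed 4b, MSB=0: value = 3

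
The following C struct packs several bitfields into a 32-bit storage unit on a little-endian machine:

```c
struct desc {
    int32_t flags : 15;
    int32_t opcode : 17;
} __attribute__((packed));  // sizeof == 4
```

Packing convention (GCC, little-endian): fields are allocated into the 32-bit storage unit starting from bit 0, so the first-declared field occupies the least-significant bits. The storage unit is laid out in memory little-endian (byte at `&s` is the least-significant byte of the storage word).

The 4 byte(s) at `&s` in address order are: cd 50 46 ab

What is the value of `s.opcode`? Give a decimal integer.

[0]=0xcd [1]=0x50 [2]=0x46 [3]=0xab (little-endian) → word 0xab4650cd
flags [0+:15] = (word>>0) & 0x7fff = 20685
opcode [15+:17] = (word>>15) & 0x1ffff = 87692  ←
opcode signed 17b, MSB=1: 87692 - 131072 = -43380

-43380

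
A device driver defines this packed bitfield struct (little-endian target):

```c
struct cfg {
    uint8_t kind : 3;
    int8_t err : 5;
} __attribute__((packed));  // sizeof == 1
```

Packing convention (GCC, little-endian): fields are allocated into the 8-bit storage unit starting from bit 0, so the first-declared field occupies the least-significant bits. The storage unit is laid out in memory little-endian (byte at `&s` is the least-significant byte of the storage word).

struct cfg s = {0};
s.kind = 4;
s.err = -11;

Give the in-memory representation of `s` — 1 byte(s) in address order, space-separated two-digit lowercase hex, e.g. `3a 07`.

ac

kind:3 = 4 → 0x4 << 0 → word 0x04
err:5 = -11 → 0x15 << 3 → word 0xac
word = 0xac → little-endian bytes:
  [0]=0xac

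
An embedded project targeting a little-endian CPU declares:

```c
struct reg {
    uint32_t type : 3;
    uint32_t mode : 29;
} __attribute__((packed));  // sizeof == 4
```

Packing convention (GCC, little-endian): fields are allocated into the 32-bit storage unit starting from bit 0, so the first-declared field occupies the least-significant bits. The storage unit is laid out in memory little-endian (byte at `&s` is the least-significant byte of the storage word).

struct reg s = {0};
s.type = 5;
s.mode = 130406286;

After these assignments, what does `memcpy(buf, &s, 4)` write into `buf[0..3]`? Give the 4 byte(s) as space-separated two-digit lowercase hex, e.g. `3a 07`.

type:3 = 5 → 0x5 << 0 → word 0x00000005
mode:29 = 130406286 → 0x7c5d78e << 3 → word 0x3e2ebc75
word = 0x3e2ebc75 → little-endian bytes:
  [0]=0x75  [1]=0xbc  [2]=0x2e  [3]=0x3e

75 bc 2e 3e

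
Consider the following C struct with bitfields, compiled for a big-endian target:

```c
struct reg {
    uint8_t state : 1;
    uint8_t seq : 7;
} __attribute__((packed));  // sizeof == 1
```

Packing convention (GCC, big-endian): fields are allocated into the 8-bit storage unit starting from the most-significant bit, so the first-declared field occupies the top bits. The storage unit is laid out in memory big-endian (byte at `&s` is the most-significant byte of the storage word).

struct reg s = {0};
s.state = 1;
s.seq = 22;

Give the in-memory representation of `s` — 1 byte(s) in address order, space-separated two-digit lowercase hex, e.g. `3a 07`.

96

state (1b) val=1 bits=0x1 at bit 7: 0x80
seq (7b) val=22 bits=0x16 at bit 0: 0x96
word = 0x96 → big-endian bytes:
  [0]=0x96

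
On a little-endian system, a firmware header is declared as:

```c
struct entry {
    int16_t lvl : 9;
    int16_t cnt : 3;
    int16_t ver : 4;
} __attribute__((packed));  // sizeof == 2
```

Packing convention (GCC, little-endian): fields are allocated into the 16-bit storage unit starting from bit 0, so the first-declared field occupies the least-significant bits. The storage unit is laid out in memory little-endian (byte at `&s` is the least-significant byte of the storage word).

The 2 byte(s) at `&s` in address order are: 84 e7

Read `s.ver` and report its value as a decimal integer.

[0]=0x84 [1]=0xe7 (little-endian) → word 0xe784
lvl:9 @ bit 0 → (0xe784>>0)&0x1ff = 0x184
cnt:3 @ bit 9 → (0xe784>>9)&0x7 = 0x3
ver:4 @ bit 12 → (0xe784>>12)&0xf = 0xe  ←
ver signed 4b, MSB=1: 14 - 16 = -2

-2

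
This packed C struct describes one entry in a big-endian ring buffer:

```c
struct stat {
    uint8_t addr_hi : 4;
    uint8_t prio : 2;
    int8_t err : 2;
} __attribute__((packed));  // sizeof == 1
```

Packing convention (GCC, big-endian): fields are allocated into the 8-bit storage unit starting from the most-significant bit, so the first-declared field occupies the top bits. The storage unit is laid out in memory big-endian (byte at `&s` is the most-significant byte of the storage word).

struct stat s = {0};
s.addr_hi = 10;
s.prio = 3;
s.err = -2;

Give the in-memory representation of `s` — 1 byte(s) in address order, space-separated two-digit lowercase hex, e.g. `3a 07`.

[4+:4] addr_hi=10 & 0xf = 0xa; word=0xa0
[2+:2] prio=3 & 0x3 = 0x3; word=0xac
[0+:2] err=-2 & 0x3 = 0x2; word=0xae
word = 0xae → big-endian bytes:
  [0]=0xae

ae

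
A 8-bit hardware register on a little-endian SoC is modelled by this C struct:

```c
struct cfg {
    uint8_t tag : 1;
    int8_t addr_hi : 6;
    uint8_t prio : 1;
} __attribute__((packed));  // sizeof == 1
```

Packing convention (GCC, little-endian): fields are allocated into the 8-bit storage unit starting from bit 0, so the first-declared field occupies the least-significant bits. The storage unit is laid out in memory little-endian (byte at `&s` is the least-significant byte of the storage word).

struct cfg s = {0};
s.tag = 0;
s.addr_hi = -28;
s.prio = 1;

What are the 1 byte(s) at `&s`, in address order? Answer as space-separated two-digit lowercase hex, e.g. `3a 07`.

c8

tag:1 = 0 → 0x0 << 0 → word 0x00
addr_hi:6 = -28 → 0x24 << 1 → word 0x48
prio:1 = 1 → 0x1 << 7 → word 0xc8
word = 0xc8 → little-endian bytes:
  [0]=0xc8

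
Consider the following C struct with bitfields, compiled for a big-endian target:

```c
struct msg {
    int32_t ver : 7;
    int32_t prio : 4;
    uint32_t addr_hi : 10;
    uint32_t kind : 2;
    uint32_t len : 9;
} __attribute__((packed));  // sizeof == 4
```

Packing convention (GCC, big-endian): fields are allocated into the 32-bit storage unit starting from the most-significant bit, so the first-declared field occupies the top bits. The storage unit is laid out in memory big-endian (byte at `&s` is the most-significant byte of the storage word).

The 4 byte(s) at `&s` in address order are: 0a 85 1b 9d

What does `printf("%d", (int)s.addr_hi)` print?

163

[0]=0x0a [1]=0x85 [2]=0x1b [3]=0x9d (big-endian) → word 0x0a851b9d
ver [25+:7] = (word>>25) & 0x7f = 5
prio [21+:4] = (word>>21) & 0xf = 4
addr_hi [11+:10] = (word>>11) & 0x3ff = 163  ←
kind [9+:2] = (word>>9) & 0x3 = 1
len [0+:9] = (word>>0) & 0x1ff = 413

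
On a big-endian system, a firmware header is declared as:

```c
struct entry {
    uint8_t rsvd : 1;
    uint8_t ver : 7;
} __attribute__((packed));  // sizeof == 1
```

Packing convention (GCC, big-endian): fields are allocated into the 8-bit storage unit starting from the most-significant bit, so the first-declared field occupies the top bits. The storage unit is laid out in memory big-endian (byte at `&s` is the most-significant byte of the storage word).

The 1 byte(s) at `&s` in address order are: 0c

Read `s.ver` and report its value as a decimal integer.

12

[0]=0x0c (big-endian) → word 0x0c
rsvd:1 @ bit 7 → (0x0c>>7)&0x1 = 0x0
ver:7 @ bit 0 → (0x0c>>0)&0x7f = 0xc  ←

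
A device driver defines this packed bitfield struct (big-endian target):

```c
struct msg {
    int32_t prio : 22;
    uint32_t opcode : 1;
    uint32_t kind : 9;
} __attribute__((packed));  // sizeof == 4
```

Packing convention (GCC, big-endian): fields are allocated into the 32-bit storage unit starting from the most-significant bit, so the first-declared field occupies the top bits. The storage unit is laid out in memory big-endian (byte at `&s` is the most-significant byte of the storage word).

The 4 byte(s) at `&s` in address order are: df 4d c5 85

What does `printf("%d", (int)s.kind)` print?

389

[0]=0xdf [1]=0x4d [2]=0xc5 [3]=0x85 (big-endian) → word 0xdf4dc585
prio:22 @ bit 10 → (0xdf4dc585>>10)&0x3fffff = 0x37d371
opcode:1 @ bit 9 → (0xdf4dc585>>9)&0x1 = 0x0
kind:9 @ bit 0 → (0xdf4dc585>>0)&0x1ff = 0x185  ←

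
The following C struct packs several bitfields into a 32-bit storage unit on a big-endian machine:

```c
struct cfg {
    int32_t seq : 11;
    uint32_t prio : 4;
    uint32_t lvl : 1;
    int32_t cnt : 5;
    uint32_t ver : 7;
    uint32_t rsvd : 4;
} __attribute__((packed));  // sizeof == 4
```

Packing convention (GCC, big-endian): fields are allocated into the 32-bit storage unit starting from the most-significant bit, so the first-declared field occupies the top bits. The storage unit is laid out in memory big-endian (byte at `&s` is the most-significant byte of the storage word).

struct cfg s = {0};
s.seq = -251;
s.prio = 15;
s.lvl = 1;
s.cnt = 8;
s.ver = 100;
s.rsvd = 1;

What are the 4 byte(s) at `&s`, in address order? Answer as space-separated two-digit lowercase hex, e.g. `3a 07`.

e0 bf 46 41

seq:11 = -251 → 0x705 << 21 → word 0xe0a00000
prio:4 = 15 → 0xf << 17 → word 0xe0be0000
lvl:1 = 1 → 0x1 << 16 → word 0xe0bf0000
cnt:5 = 8 → 0x8 << 11 → word 0xe0bf4000
ver:7 = 100 → 0x64 << 4 → word 0xe0bf4640
rsvd:4 = 1 → 0x1 << 0 → word 0xe0bf4641
word = 0xe0bf4641 → big-endian bytes:
  [0]=0xe0  [1]=0xbf  [2]=0x46  [3]=0x41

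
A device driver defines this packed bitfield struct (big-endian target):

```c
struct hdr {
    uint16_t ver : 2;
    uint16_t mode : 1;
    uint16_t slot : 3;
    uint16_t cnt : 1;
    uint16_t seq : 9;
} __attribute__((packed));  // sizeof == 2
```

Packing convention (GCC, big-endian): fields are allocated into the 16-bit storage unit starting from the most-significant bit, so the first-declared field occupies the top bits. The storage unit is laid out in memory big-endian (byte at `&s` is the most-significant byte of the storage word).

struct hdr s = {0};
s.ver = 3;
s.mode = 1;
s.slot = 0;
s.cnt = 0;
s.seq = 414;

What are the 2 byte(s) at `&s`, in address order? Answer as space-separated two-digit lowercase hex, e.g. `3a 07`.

ver:2 = 3 → 0x3 << 14 → word 0xc000
mode:1 = 1 → 0x1 << 13 → word 0xe000
slot:3 = 0 → 0x0 << 10 → word 0xe000
cnt:1 = 0 → 0x0 << 9 → word 0xe000
seq:9 = 414 → 0x19e << 0 → word 0xe19e
word = 0xe19e → big-endian bytes:
  [0]=0xe1  [1]=0x9e

e1 9e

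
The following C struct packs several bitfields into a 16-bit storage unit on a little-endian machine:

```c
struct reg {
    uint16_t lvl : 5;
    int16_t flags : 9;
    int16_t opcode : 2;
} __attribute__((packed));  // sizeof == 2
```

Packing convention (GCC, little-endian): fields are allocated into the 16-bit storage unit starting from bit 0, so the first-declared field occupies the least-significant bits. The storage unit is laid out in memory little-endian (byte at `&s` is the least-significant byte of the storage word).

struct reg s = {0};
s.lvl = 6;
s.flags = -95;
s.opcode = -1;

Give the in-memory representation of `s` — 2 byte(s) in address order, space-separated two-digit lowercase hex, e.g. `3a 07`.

26 f4

lvl:5 = 6 → 0x6 << 0 → word 0x0006
flags:9 = -95 → 0x1a1 << 5 → word 0x3426
opcode:2 = -1 → 0x3 << 14 → word 0xf426
word = 0xf426 → little-endian bytes:
  [0]=0x26  [1]=0xf4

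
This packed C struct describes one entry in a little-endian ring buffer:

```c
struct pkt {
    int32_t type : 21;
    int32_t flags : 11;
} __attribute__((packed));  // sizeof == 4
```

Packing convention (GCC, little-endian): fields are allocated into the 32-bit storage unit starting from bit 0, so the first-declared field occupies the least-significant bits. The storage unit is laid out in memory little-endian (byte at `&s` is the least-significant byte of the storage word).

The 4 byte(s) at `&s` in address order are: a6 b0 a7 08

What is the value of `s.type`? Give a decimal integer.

[0]=0xa6 [1]=0xb0 [2]=0xa7 [3]=0x08 (little-endian) → word 0x08a7b0a6
type:21 @ bit 0 → (0x08a7b0a6>>0)&0x1fffff = 0x7b0a6  ←
flags:11 @ bit 21 → (0x08a7b0a6>>21)&0x7ff = 0x45
type signed 21b, MSB=0: value = 503974

503974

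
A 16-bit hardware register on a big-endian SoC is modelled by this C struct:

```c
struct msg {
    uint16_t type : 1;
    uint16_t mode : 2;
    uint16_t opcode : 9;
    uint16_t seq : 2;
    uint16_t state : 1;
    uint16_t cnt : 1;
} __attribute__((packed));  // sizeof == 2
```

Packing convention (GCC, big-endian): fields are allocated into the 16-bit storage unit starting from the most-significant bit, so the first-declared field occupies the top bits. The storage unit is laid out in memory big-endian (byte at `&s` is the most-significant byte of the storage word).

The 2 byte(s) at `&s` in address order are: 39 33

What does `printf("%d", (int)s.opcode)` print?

[0]=0x39 [1]=0x33 (big-endian) → word 0x3933
type:1 @ bit 15 → (0x3933>>15)&0x1 = 0x0
mode:2 @ bit 13 → (0x3933>>13)&0x3 = 0x1
opcode:9 @ bit 4 → (0x3933>>4)&0x1ff = 0x193  ←
seq:2 @ bit 2 → (0x3933>>2)&0x3 = 0x0
state:1 @ bit 1 → (0x3933>>1)&0x1 = 0x1
cnt:1 @ bit 0 → (0x3933>>0)&0x1 = 0x1

403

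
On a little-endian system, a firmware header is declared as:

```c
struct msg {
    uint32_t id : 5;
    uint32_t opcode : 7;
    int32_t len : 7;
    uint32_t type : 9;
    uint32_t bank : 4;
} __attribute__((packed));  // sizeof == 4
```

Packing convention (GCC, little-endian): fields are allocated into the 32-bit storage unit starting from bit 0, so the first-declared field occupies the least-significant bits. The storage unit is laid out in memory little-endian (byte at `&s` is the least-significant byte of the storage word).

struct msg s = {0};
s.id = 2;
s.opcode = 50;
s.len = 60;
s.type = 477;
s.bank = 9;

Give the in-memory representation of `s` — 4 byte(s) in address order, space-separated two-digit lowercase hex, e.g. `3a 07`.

42 c6 eb 9e

id (5b) val=2 bits=0x2 at bit 0: 0x00000002
opcode (7b) val=50 bits=0x32 at bit 5: 0x00000642
len (7b) val=60 bits=0x3c at bit 12: 0x0003c642
type (9b) val=477 bits=0x1dd at bit 19: 0x0eebc642
bank (4b) val=9 bits=0x9 at bit 28: 0x9eebc642
word = 0x9eebc642 → little-endian bytes:
  [0]=0x42  [1]=0xc6  [2]=0xeb  [3]=0x9e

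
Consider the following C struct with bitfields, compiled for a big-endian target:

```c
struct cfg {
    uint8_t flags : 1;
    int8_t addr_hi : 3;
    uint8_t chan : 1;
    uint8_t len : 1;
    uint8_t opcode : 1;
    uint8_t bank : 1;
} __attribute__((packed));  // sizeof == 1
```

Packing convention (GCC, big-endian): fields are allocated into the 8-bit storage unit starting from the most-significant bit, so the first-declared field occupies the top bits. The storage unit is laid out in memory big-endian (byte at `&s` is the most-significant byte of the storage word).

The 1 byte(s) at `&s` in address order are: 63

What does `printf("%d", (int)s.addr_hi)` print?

[0]=0x63 (big-endian) → word 0x63
flags:1 @ bit 7 → (0x63>>7)&0x1 = 0x0
addr_hi:3 @ bit 4 → (0x63>>4)&0x7 = 0x6  ←
chan:1 @ bit 3 → (0x63>>3)&0x1 = 0x0
len:1 @ bit 2 → (0x63>>2)&0x1 = 0x0
opcode:1 @ bit 1 → (0x63>>1)&0x1 = 0x1
bank:1 @ bit 0 → (0x63>>0)&0x1 = 0x1
addr_hi signed 3b, MSB=1: 6 - 8 = -2

-2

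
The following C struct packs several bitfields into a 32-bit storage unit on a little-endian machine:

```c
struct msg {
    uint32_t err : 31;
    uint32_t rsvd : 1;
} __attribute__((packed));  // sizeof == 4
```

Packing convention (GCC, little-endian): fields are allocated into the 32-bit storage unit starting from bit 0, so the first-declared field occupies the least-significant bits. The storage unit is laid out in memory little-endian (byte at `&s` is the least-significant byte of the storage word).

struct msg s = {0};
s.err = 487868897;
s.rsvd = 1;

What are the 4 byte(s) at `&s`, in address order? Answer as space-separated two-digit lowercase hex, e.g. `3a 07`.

e1 49 14 9d

[0+:31] err=487868897 & 0x7fffffff = 0x1d1449e1; word=0x1d1449e1
[31+:1] rsvd=1 & 0x1 = 0x1; word=0x9d1449e1
word = 0x9d1449e1 → little-endian bytes:
  [0]=0xe1  [1]=0x49  [2]=0x14  [3]=0x9d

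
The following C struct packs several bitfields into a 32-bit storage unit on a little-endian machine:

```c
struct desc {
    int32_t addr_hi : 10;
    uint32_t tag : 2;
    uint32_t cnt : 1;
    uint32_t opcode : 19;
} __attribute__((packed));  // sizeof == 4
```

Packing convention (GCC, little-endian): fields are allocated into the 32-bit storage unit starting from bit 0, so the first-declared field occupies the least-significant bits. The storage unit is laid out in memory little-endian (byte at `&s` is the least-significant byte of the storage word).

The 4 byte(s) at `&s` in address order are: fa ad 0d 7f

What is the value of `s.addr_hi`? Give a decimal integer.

[0]=0xfa [1]=0xad [2]=0x0d [3]=0x7f (little-endian) → word 0x7f0dadfa
addr_hi [0+:10] = (word>>0) & 0x3ff = 506  ←
tag [10+:2] = (word>>10) & 0x3 = 3
cnt [12+:1] = (word>>12) & 0x1 = 0
opcode [13+:19] = (word>>13) & 0x7ffff = 260205
addr_hi signed 10b, MSB=0: value = 506

506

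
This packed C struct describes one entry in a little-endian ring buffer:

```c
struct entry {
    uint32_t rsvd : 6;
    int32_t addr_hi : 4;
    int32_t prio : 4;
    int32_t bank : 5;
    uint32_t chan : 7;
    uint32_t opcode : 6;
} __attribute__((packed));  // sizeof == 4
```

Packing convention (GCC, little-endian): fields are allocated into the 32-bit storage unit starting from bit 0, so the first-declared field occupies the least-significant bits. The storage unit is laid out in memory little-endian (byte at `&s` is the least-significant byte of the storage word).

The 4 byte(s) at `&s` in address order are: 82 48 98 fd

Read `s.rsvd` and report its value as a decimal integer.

[0]=0x82 [1]=0x48 [2]=0x98 [3]=0xfd (little-endian) → word 0xfd984882
rsvd [0+:6] = (word>>0) & 0x3f = 2  ←
addr_hi [6+:4] = (word>>6) & 0xf = 2
prio [10+:4] = (word>>10) & 0xf = 2
bank [14+:5] = (word>>14) & 0x1f = 1
chan [19+:7] = (word>>19) & 0x7f = 51
opcode [26+:6] = (word>>26) & 0x3f = 63

2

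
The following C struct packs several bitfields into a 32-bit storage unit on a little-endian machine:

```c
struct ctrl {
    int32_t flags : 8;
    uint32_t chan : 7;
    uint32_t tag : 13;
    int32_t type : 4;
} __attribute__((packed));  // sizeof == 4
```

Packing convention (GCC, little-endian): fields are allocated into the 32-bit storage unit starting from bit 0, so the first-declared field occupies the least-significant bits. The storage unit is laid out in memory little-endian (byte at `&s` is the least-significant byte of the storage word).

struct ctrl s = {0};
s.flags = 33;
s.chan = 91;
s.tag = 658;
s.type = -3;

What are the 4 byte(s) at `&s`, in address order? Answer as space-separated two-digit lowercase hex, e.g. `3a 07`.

21 5b 49 d1

flags (8b) val=33 bits=0x21 at bit 0: 0x00000021
chan (7b) val=91 bits=0x5b at bit 8: 0x00005b21
tag (13b) val=658 bits=0x292 at bit 15: 0x01495b21
type (4b) val=-3 bits=0xd at bit 28: 0xd1495b21
word = 0xd1495b21 → little-endian bytes:
  [0]=0x21  [1]=0x5b  [2]=0x49  [3]=0xd1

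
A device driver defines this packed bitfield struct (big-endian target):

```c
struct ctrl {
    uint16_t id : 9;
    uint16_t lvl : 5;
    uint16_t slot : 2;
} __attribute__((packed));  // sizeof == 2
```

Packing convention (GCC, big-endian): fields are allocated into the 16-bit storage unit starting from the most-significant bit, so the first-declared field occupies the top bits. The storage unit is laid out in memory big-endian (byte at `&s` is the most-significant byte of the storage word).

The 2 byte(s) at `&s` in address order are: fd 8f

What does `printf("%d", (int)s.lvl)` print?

3

[0]=0xfd [1]=0x8f (big-endian) → word 0xfd8f
id [7+:9] = (word>>7) & 0x1ff = 507
lvl [2+:5] = (word>>2) & 0x1f = 3  ←
slot [0+:2] = (word>>0) & 0x3 = 3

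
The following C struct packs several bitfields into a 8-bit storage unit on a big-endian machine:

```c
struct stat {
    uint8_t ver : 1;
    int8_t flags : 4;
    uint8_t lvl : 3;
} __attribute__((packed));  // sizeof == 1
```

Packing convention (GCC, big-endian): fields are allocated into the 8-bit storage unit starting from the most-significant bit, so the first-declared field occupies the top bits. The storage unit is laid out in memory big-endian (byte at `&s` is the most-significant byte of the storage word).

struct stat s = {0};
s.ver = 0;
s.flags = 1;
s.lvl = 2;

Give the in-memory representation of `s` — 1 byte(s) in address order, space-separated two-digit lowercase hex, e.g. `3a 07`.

0a

ver:1 = 0 → 0x0 << 7 → word 0x00
flags:4 = 1 → 0x1 << 3 → word 0x08
lvl:3 = 2 → 0x2 << 0 → word 0x0a
word = 0x0a → big-endian bytes:
  [0]=0x0a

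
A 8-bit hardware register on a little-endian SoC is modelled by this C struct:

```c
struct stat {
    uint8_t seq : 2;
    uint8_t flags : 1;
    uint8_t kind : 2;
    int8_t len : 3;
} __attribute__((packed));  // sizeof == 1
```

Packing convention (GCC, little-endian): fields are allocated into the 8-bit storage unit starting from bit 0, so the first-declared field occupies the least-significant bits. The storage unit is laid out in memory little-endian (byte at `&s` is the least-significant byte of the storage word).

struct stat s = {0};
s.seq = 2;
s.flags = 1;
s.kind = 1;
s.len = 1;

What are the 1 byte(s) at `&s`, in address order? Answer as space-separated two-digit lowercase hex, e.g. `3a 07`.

[0+:2] seq=2 & 0x3 = 0x2; word=0x02
[2+:1] flags=1 & 0x1 = 0x1; word=0x06
[3+:2] kind=1 & 0x3 = 0x1; word=0x0e
[5+:3] len=1 & 0x7 = 0x1; word=0x2e
word = 0x2e → little-endian bytes:
  [0]=0x2e

2e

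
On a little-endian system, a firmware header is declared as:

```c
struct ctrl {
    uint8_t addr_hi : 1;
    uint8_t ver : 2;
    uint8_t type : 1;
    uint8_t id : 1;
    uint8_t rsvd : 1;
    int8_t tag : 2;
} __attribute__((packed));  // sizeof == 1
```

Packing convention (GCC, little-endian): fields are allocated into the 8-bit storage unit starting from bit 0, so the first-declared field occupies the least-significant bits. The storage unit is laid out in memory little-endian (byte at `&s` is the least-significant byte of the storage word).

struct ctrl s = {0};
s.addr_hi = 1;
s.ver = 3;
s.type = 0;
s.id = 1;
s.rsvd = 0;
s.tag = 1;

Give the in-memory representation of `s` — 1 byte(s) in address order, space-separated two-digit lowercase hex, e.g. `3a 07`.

57

[0+:1] addr_hi=1 & 0x1 = 0x1; word=0x01
[1+:2] ver=3 & 0x3 = 0x3; word=0x07
[3+:1] type=0 & 0x1 = 0x0; word=0x07
[4+:1] id=1 & 0x1 = 0x1; word=0x17
[5+:1] rsvd=0 & 0x1 = 0x0; word=0x17
[6+:2] tag=1 & 0x3 = 0x1; word=0x57
word = 0x57 → little-endian bytes:
  [0]=0x57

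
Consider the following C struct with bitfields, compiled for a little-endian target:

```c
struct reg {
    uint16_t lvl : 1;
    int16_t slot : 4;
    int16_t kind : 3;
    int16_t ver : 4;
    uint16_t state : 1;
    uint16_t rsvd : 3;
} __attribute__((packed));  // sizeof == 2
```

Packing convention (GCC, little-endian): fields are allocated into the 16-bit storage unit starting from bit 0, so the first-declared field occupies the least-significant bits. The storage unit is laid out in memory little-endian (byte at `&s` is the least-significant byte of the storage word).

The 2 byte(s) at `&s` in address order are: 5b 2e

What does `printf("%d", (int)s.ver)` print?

[0]=0x5b [1]=0x2e (little-endian) → word 0x2e5b
lvl [0+:1] = (word>>0) & 0x1 = 1
slot [1+:4] = (word>>1) & 0xf = 13
kind [5+:3] = (word>>5) & 0x7 = 2
ver [8+:4] = (word>>8) & 0xf = 14  ←
state [12+:1] = (word>>12) & 0x1 = 0
rsvd [13+:3] = (word>>13) & 0x7 = 1
ver signed 4b, MSB=1: 14 - 16 = -2

-2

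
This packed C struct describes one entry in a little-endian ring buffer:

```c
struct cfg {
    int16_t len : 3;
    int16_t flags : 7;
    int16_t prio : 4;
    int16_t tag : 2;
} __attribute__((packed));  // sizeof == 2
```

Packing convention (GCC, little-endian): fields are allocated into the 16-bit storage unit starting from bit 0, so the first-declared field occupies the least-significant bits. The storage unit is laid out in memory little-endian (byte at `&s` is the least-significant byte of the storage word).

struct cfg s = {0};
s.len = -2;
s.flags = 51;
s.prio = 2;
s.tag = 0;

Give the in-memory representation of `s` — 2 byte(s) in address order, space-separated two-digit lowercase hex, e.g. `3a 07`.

len:3 = -2 → 0x6 << 0 → word 0x0006
flags:7 = 51 → 0x33 << 3 → word 0x019e
prio:4 = 2 → 0x2 << 10 → word 0x099e
tag:2 = 0 → 0x0 << 14 → word 0x099e
word = 0x099e → little-endian bytes:
  [0]=0x9e  [1]=0x09

9e 09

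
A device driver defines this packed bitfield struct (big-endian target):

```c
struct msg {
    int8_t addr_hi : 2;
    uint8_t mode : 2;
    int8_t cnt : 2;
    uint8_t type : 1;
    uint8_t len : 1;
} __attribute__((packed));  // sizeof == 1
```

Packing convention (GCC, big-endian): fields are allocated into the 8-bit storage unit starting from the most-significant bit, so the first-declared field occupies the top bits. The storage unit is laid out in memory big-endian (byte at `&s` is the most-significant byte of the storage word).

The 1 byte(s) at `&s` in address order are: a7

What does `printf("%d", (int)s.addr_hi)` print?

[0]=0xa7 (big-endian) → word 0xa7
addr_hi:2 @ bit 6 → (0xa7>>6)&0x3 = 0x2  ←
mode:2 @ bit 4 → (0xa7>>4)&0x3 = 0x2
cnt:2 @ bit 2 → (0xa7>>2)&0x3 = 0x1
type:1 @ bit 1 → (0xa7>>1)&0x1 = 0x1
len:1 @ bit 0 → (0xa7>>0)&0x1 = 0x1
addr_hi signed 2b, MSB=1: 2 - 4 = -2

-2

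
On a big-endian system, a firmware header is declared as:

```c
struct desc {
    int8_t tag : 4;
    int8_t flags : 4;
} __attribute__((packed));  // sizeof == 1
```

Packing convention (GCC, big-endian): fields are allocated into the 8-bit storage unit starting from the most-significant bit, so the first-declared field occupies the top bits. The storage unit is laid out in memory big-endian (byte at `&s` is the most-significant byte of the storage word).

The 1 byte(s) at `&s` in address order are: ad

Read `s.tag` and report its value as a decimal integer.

[0]=0xad (big-endian) → word 0xad
tag:4 @ bit 4 → (0xad>>4)&0xf = 0xa  ←
flags:4 @ bit 0 → (0xad>>0)&0xf = 0xd
tag signed 4b, MSB=1: 10 - 16 = -6

-6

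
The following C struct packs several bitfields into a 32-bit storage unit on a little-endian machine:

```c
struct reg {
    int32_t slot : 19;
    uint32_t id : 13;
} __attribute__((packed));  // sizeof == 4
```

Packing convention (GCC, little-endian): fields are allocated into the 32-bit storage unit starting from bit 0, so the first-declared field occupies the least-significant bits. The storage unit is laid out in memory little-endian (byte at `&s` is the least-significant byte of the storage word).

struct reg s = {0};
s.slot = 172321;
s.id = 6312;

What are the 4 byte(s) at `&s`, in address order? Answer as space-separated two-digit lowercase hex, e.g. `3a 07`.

21 a1 42 c5

slot:19 = 172321 → 0x2a121 << 0 → word 0x0002a121
id:13 = 6312 → 0x18a8 << 19 → word 0xc542a121
word = 0xc542a121 → little-endian bytes:
  [0]=0x21  [1]=0xa1  [2]=0x42  [3]=0xc5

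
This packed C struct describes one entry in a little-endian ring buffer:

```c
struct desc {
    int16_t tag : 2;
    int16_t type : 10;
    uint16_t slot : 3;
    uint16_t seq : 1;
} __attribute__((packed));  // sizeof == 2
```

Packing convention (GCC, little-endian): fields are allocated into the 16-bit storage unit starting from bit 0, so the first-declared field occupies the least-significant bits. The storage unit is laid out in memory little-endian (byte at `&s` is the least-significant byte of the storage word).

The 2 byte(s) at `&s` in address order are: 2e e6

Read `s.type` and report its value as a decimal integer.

[0]=0x2e [1]=0xe6 (little-endian) → word 0xe62e
tag [0+:2] = (word>>0) & 0x3 = 2
type [2+:10] = (word>>2) & 0x3ff = 395  ←
slot [12+:3] = (word>>12) & 0x7 = 6
seq [15+:1] = (word>>15) & 0x1 = 1
type signed 10b, MSB=0: value = 395

395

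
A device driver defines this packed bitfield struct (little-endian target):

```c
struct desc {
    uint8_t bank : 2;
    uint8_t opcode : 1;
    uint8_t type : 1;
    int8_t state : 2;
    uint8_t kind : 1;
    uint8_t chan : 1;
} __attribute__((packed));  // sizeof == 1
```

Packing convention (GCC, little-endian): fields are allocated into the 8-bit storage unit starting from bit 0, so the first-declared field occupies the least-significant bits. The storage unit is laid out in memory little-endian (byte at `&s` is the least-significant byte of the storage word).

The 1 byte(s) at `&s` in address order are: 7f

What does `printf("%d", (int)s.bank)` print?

[0]=0x7f (little-endian) → word 0x7f
bank [0+:2] = (word>>0) & 0x3 = 3  ←
opcode [2+:1] = (word>>2) & 0x1 = 1
type [3+:1] = (word>>3) & 0x1 = 1
state [4+:2] = (word>>4) & 0x3 = 3
kind [6+:1] = (word>>6) & 0x1 = 1
chan [7+:1] = (word>>7) & 0x1 = 0

3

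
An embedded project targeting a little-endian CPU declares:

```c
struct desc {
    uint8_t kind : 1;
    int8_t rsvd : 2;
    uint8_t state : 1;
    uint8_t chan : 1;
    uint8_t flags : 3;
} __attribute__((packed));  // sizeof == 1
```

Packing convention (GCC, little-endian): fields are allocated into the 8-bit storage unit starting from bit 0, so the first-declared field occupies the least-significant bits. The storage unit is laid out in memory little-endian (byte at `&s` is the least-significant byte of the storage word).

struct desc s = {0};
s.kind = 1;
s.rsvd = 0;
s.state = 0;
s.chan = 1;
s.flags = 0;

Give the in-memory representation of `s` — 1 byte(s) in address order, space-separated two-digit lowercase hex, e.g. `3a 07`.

kind (1b) val=1 bits=0x1 at bit 0: 0x01
rsvd (2b) val=0 bits=0x0 at bit 1: 0x01
state (1b) val=0 bits=0x0 at bit 3: 0x01
chan (1b) val=1 bits=0x1 at bit 4: 0x11
flags (3b) val=0 bits=0x0 at bit 5: 0x11
word = 0x11 → little-endian bytes:
  [0]=0x11

11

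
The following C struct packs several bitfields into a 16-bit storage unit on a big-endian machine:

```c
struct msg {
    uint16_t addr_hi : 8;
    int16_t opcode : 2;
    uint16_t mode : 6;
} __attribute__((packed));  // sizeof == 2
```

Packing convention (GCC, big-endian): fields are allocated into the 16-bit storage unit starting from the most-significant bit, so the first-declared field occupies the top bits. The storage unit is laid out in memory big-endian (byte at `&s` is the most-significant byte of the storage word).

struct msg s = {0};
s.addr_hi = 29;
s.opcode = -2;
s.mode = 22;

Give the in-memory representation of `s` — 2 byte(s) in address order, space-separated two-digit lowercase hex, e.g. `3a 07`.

[8+:8] addr_hi=29 & 0xff = 0x1d; word=0x1d00
[6+:2] opcode=-2 & 0x3 = 0x2; word=0x1d80
[0+:6] mode=22 & 0x3f = 0x16; word=0x1d96
word = 0x1d96 → big-endian bytes:
  [0]=0x1d  [1]=0x96

1d 96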